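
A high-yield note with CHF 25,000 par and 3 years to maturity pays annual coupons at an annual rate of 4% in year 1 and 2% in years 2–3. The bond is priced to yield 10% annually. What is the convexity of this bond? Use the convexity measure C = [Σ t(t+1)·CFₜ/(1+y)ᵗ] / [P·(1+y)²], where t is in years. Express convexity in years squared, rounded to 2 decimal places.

With y = 0.1:
  t   CF        PV=CF/(1+0.1)^t    t·PV        t(t+1)·PV
  1     1,000.00       909.0909       909.0909       1,818.1818
  2       500.00       413.2231       826.4463       2,479.3388
  3    25,500.00    19,158.5274    57,475.5823     229,902.3291
  Σ                 20,480.8415    59,211.1195     234,199.8497
P = 20,480.8415.
Convexity = Σ t(t+1)·PV / [P·(1+y)²] = 234,199.8497 / (20,480.8415 × 1.210000) = 9.45047.

9.45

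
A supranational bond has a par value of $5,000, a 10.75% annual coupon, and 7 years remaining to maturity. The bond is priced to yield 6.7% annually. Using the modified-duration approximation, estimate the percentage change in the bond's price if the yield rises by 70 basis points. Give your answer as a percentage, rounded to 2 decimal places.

-3.57%

Periodic yield y = 0.067. Modified duration first:
  t   CF        PV=CF/(1+0.067)^t    t·PV
  1       537.50       503.7488       503.7488
  2       537.50       472.1170       944.2340
  3       537.50       442.4714     1,327.4142
  4       537.50       414.6874     1,658.7494
  5       537.50       388.6479     1,943.2397
  6       537.50       364.2436     2,185.4617
  7     5,537.50     3,516.9225    24,618.4578
  Σ                  6,102.8387    33,181.3056
P = 6,102.8387; D_Mac = 5.43703 yrs; D_mod = 5.43703/(1+0.067) = 5.09562 yrs.
ΔP/P ≈ -D_mod · Δy = -5.09562 × (+0.007) = -0.035669 = -3.5669%.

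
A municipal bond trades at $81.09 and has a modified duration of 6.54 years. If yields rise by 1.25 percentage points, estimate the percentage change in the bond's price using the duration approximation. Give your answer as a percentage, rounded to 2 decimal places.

-8.18%

Duration approximation: ΔP/P ≈ -D_mod · Δy = -6.54 × (+0.0125) = -0.081750.
As a percentage: -8.1750%.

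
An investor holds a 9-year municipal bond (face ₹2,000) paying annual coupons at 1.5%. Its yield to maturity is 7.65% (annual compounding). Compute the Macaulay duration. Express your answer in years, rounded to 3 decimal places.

8.301 years

Periodic yield y = 0.0765. Discount each cash flow and weight by its year:
  t   CF        PV=CF/(1+0.0765)^t    t·PV
  1        30.00        27.8681        27.8681
  2        30.00        25.8877        51.7754
  3        30.00        24.0480        72.1440
  4        30.00        22.3391        89.3563
  5        30.00        20.7516       103.7579
  6        30.00        19.2769       115.6614
  7        30.00        17.9070       125.3491
  8        30.00        16.6345       133.0758
  9     2,030.00     1,045.6100     9,410.4901
  Σ                  1,220.3228    10,129.4779
Price P = Σ PV = 1,220.3228.
Macaulay duration = Σ(t·PV) / P = 10,129.4779 / 1,220.3228 = 8.30065 years.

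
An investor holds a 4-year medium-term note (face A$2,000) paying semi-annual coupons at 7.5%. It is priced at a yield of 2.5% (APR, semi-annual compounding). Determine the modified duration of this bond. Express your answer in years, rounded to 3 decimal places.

3.530 years

Periodic yield y = 0.0125. First find Macaulay duration:
  t   CF        PV=CF/(1+0.0125)^t    t·PV
  1        75.00        74.0741        74.0741
  2        75.00        73.1596       146.3192
  3        75.00        72.2564       216.7691
  4        75.00        71.3643       285.4573
  5        75.00        70.4833       352.4164
  6        75.00        69.6131       417.6787
  7        75.00        68.7537       481.2759
  8     2,075.00     1,878.7018    15,029.6142
  Σ                  2,378.4062    17,003.6048
P = 2,378.4062; Macaulay duration = 17,003.6048 / 2,378.4062 = 7.14916 half-year periods = 3.57458 years.
Modified duration = D_Mac / (1 + y) = 3.57458 / 1.0125 = 3.53045 years.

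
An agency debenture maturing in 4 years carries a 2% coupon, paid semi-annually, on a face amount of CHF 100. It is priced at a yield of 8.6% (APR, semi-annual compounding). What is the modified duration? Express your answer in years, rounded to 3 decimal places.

3.683 years

Periodic yield y = 0.043. First find Macaulay duration:
  t   CF        PV=CF/(1+0.043)^t    t·PV
  1         1.00         0.9588         0.9588
  2         1.00         0.9192         1.8385
  3         1.00         0.8813         2.6440
  4         1.00         0.8450         3.3800
  5         1.00         0.8102         4.0509
  6         1.00         0.7768         4.6606
  7         1.00         0.7447         5.2132
  8       101.00        72.1185       576.9483
  Σ                     78.0546       599.6944
P = 78.0546; Macaulay duration = 599.6944 / 78.0546 = 7.68301 half-year periods = 3.84151 years.
Modified duration = D_Mac / (1 + y) = 3.84151 / 1.043 = 3.68313 years.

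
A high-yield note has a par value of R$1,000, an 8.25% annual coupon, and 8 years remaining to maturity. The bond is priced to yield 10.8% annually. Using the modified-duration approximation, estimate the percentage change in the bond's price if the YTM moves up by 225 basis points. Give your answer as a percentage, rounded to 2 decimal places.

-12.21%

Periodic yield y = 0.108. Modified duration first:
  t   CF        PV=CF/(1+0.108)^t    t·PV
  1        82.50        74.4585        74.4585
  2        82.50        67.2008       134.4016
  3        82.50        60.6505       181.9516
  4        82.50        54.7388       218.9550
  5        82.50        49.4032       247.0160
  6        82.50        44.5877       267.5264
  7        82.50        40.2416       281.6915
  8     1,082.50       476.5515     3,812.4118
  Σ                    867.8326     5,218.4124
P = 867.8326; D_Mac = 6.01316 yrs; D_mod = 6.01316/(1+0.108) = 5.42704 yrs.
ΔP/P ≈ -D_mod · Δy = -5.42704 × (+0.0225) = -0.122108 = -12.2108%.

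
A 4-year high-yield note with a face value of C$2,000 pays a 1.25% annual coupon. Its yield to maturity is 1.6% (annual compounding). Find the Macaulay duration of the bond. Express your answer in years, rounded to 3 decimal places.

3.926 years

Periodic yield y = 0.016. Discount each cash flow and weight by its year:
  t   CF        PV=CF/(1+0.016)^t    t·PV
  1        25.00        24.6063        24.6063
  2        25.00        24.2188        48.4376
  3        25.00        23.8374        71.5122
  4     2,025.00     1,900.4226     7,601.6906
  Σ                  1,973.0851     7,746.2467
Price P = Σ PV = 1,973.0851.
Macaulay duration = Σ(t·PV) / P = 7,746.2467 / 1,973.0851 = 3.92596 years.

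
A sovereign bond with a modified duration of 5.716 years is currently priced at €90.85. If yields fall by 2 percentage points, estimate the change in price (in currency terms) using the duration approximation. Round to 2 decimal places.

Duration approximation: ΔP/P ≈ -D_mod · Δy = -5.716 × (-0.02) = +0.114320.
ΔP ≈ 90.85 × (+0.114320) = +10.385972.

+€10.39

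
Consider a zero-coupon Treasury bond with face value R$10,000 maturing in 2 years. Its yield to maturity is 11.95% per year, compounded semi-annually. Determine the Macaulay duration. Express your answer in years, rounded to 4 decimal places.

2.0000 years

A zero-coupon bond has a single cash flow at maturity, so its Macaulay duration equals its maturity: 2 years.
(Equivalently: 4 semi-annual periods ÷ 2 = 2 years.)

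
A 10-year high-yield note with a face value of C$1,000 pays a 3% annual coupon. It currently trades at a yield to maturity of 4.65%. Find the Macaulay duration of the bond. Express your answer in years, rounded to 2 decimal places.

Periodic yield y = 0.0465. Discount each cash flow and weight by its year:
  t   CF        PV=CF/(1+0.0465)^t    t·PV
  1        30.00        28.6670        28.6670
  2        30.00        27.3932        54.7864
  3        30.00        26.1760        78.5280
  4        30.00        25.0129       100.0517
  5        30.00        23.9015       119.5075
  6        30.00        22.8395       137.0368
  7        30.00        21.8246       152.7723
  8        30.00        20.8549       166.8389
  9        30.00        19.9282       179.3538
  10    1,030.00       653.8000     6,537.9997
  Σ                    870.3977     7,555.5422
Price P = Σ PV = 870.3977.
Macaulay duration = Σ(t·PV) / P = 7,555.5422 / 870.3977 = 8.68056 years.

8.68 years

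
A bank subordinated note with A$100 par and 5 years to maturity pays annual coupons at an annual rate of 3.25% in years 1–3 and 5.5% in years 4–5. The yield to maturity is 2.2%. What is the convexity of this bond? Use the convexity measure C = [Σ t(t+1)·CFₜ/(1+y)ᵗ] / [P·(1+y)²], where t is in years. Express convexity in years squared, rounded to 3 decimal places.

26.360

With y = 0.022:
  t   CF        PV=CF/(1+0.022)^t    t·PV        t(t+1)·PV
  1         3.25         3.1800         3.1800           6.3601
  2         3.25         3.1116         6.2232          18.6695
  3         3.25         3.0446         9.1338          36.5352
  4         5.50         5.0415        20.1660         100.8298
  5       105.50        94.6233       473.1164       2,838.6983
  Σ                    109.0010       511.8194       3,001.0930
P = 109.0010.
Convexity = Σ t(t+1)·PV / [P·(1+y)²] = 3,001.0930 / (109.0010 × 1.044484) = 26.36011.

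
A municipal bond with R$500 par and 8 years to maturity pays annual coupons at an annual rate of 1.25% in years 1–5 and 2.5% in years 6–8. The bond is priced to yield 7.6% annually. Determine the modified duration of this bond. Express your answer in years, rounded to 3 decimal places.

Periodic yield y = 0.076. First find Macaulay duration:
  t   CF        PV=CF/(1+0.076)^t    t·PV
  1         6.25         5.8086         5.8086
  2         6.25         5.3983        10.7966
  3         6.25         5.0170        15.0510
  4         6.25         4.6626        18.6505
  5         6.25         4.3333        21.6665
  6        12.50         8.0545        48.3268
  7        12.50         7.4856        52.3989
  8       512.50       285.2303     2,281.8426
  Σ                    325.9901     2,454.5414
P = 325.9901; Macaulay duration = 2,454.5414 / 325.9901 = 7.52950 years.
Modified duration = D_Mac / (1 + y) = 7.52950 / 1.076 = 6.99767 years.

6.998 years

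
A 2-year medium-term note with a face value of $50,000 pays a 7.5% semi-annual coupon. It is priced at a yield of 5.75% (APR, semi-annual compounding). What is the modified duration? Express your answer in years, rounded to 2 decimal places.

Periodic yield y = 0.02875. First find Macaulay duration:
  t   CF        PV=CF/(1+0.02875)^t    t·PV
  1     1,875.00     1,822.6002     1,822.6002
  2     1,875.00     1,771.6649     3,543.3298
  3     1,875.00     1,722.1530     5,166.4589
  4    51,875.00    46,314.6852   185,258.7409
  Σ                 51,631.1033   195,791.1299
P = 51,631.1033; Macaulay duration = 195,791.1299 / 51,631.1033 = 3.79212 half-year periods = 1.89606 years.
Modified duration = D_Mac / (1 + y) = 1.89606 / 1.02875 = 1.84307 years.

1.84 years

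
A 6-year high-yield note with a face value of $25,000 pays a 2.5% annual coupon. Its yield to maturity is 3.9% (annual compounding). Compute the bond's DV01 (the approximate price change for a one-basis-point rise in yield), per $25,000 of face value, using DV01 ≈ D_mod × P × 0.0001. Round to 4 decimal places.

Periodic yield y = 0.039.
  t   CF        PV=CF/(1+0.039)^t    t·PV
  1       625.00       601.5399       601.5399
  2       625.00       578.9605     1,157.9210
  3       625.00       557.2286     1,671.6857
  4       625.00       536.3124     2,145.2495
  5       625.00       516.1813     2,580.9066
  6    25,625.00    20,369.0413   122,214.2478
  Σ                 23,159.2640   130,371.5505
P = 23,159.2640; D_Mac = 5.62935 yrs; D_mod = 5.41804 yrs.
DV01 ≈ 5.41804 × 23,159.2640 × 0.0001 = 12.547791.

$12.5478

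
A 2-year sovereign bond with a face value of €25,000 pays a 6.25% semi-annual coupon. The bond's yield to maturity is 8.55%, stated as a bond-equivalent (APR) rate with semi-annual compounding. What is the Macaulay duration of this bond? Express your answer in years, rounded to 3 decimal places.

Periodic yield y = 0.04275. Discount each cash flow and weight by its period:
  t   CF        PV=CF/(1+0.04275)^t    t·PV
  1       781.25       749.2208       749.2208
  2       781.25       718.5047     1,437.0095
  3       781.25       689.0479     2,067.1438
  4    25,781.25    21,806.3599    87,225.4397
  Σ                 23,963.1334    91,478.8138
Price P = Σ PV = 23,963.1334.
Macaulay duration = Σ(t·PV) / P = 91,478.8138 / 23,963.1334 = 3.81748 half-year periods.
In years: 3.81748 / 2 = 1.90874 years.

1.909 years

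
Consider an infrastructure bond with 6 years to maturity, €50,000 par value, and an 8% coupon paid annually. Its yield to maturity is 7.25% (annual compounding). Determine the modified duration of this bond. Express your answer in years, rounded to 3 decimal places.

4.673 years

Periodic yield y = 0.0725. First find Macaulay duration:
  t   CF        PV=CF/(1+0.0725)^t    t·PV
  1     4,000.00     3,729.6037     3,729.6037
  2     4,000.00     3,477.4860     6,954.9720
  3     4,000.00     3,242.4112     9,727.2336
  4     4,000.00     3,023.2272    12,092.9088
  5     4,000.00     2,818.8599    14,094.2994
  6    54,000.00    35,482.1522   212,892.9133
  Σ                 51,773.7402   259,491.9308
P = 51,773.7402; Macaulay duration = 259,491.9308 / 51,773.7402 = 5.01204 years.
Modified duration = D_Mac / (1 + y) = 5.01204 / 1.0725 = 4.67323 years.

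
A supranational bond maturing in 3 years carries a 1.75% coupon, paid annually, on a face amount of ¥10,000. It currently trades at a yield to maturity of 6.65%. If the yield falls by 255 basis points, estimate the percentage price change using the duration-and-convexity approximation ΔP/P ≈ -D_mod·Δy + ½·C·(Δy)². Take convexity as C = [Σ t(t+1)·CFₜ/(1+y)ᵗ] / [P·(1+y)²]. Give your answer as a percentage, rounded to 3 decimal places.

With y = 0.0665:
  t   CF        PV=CF/(1+0.0665)^t    t·PV        t(t+1)·PV
  1       175.00       164.0881       164.0881         328.1763
  2       175.00       153.8567       307.7133         923.1400
  3    10,175.00     8,387.8729    25,163.6186     100,654.4742
  Σ                  8,705.8177    25,635.4200     101,905.7905
P = 8,705.8177; D_Mac = 2.94463 yrs; D_mod = 2.76102 yrs; C = 10.29124.
Duration effect: -2.76102 × (-0.0255) = +0.070406
Convexity effect: 0.5 × 10.29124 × (-0.0255)² = +0.0033459
ΔP/P ≈ +0.070406 + 0.0033459 = +0.073752 = +7.3752%.

+7.375%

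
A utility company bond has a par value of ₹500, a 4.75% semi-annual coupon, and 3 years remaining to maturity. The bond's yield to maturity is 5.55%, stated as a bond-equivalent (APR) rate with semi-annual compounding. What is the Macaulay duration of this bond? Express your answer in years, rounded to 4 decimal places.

2.8291 years

Periodic yield y = 0.02775. Discount each cash flow and weight by its period:
  t   CF        PV=CF/(1+0.02775)^t    t·PV
  1       11.875        11.5544        11.5544
  2       11.875        11.2424        22.4848
  3       11.875        10.9388        32.8165
  4       11.875        10.6435        42.5739
  5       11.875        10.3561        51.7805
  6      511.875       434.3492     2,606.0951
  Σ                    489.0844     2,767.3052
Price P = Σ PV = 489.0844.
Macaulay duration = Σ(t·PV) / P = 2,767.3052 / 489.0844 = 5.65813 half-year periods.
In years: 5.65813 / 2 = 2.82907 years.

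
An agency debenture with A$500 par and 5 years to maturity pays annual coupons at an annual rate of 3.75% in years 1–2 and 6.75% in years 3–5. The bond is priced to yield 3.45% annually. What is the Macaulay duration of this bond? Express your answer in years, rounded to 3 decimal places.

Periodic yield y = 0.0345. Discount each cash flow and weight by its year:
  t   CF        PV=CF/(1+0.0345)^t    t·PV
  1        18.75        18.1247        18.1247
  2        18.75        17.5202        35.0405
  3        33.75        30.4847        91.4542
  4        33.75        29.4681       117.8723
  5       533.75       450.4903     2,252.4513
  Σ                    546.0880     2,514.9430
Price P = Σ PV = 546.0880.
Macaulay duration = Σ(t·PV) / P = 2,514.9430 / 546.0880 = 4.60538 years.

4.605 years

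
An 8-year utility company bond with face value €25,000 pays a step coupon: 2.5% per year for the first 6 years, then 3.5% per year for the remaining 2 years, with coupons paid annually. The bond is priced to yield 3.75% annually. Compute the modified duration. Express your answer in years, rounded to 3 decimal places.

7.052 years

Periodic yield y = 0.0375. First find Macaulay duration:
  t   CF        PV=CF/(1+0.0375)^t    t·PV
  1       625.00       602.4096       602.4096
  2       625.00       580.6358     1,161.2716
  3       625.00       559.6490     1,678.9469
  4       625.00       539.4207     2,157.6827
  5       625.00       519.9236     2,599.6178
  6       625.00       501.1311     3,006.7868
  7       875.00       676.2251     4,733.5760
  8    25,875.00    19,274.1625   154,193.2997
  Σ                 23,253.5574   170,133.5911
P = 23,253.5574; Macaulay duration = 170,133.5911 / 23,253.5574 = 7.31645 years.
Modified duration = D_Mac / (1 + y) = 7.31645 / 1.0375 = 7.05200 years.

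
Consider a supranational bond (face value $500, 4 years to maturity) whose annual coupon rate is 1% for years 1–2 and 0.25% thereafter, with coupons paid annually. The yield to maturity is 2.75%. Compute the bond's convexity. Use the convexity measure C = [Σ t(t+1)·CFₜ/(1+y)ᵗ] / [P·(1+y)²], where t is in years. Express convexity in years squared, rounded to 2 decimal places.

18.61

With y = 0.0275:
  t   CF        PV=CF/(1+0.0275)^t    t·PV        t(t+1)·PV
  1         5.00         4.8662         4.8662           9.7324
  2         5.00         4.7359         9.4719          28.4156
  3         1.25         1.1523         3.4569          13.8276
  4       501.25       449.7043     1,798.8173       8,994.0865
  Σ                    460.4587     1,816.6123       9,046.0621
P = 460.4587.
Convexity = Σ t(t+1)·PV / [P·(1+y)²] = 9,046.0621 / (460.4587 × 1.055756) = 18.60823.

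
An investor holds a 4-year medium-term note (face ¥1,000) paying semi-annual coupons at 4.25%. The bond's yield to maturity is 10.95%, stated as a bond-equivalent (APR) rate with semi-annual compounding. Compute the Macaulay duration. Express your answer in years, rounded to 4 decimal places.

Periodic yield y = 0.05475. Discount each cash flow and weight by its period:
  t   CF        PV=CF/(1+0.05475)^t    t·PV
  1        21.25        20.1470        20.1470
  2        21.25        19.1012        38.2023
  3        21.25        18.1097        54.3290
  4        21.25        17.1696        68.6785
  5        21.25        16.2784        81.3919
  6        21.25        15.4334        92.6004
  7        21.25        14.6323       102.4260
  8     1,021.25       666.7082     5,333.6656
  Σ                    787.5797     5,791.4407
Price P = Σ PV = 787.5797.
Macaulay duration = Σ(t·PV) / P = 5,791.4407 / 787.5797 = 7.35347 half-year periods.
In years: 7.35347 / 2 = 3.67673 years.

3.6767 years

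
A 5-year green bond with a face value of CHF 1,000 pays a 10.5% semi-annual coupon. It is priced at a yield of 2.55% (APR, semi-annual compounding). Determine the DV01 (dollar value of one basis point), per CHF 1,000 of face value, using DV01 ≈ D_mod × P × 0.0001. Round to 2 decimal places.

CHF 0.57

Periodic yield y = 0.01275.
  t   CF        PV=CF/(1+0.01275)^t    t·PV
  1        52.50        51.8391        51.8391
  2        52.50        51.1864       102.3729
  3        52.50        50.5420       151.6260
  4        52.50        49.9057       199.6229
  5        52.50        49.2774       246.3871
  6        52.50        48.6571       291.9423
  7        52.50        48.0445       336.3114
  8        52.50        47.4396       379.5170
  9        52.50        46.8424       421.5815
  10    1,052.50       927.2559     9,272.5586
  Σ                  1,370.9901    11,453.7588
P = 1,370.9901; D_Mac = 8.35437 half-year periods = 4.17719 yrs; D_mod = 4.12460 yrs.
DV01 ≈ 4.12460 × 1,370.9901 × 0.0001 = 0.565478.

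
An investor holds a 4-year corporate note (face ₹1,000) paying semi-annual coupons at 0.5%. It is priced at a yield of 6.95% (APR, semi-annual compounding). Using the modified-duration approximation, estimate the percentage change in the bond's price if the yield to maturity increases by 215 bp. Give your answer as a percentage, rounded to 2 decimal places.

-8.23%

Periodic yield y = 0.03475. Modified duration first:
  t   CF        PV=CF/(1+0.03475)^t    t·PV
  1         2.50         2.4160         2.4160
  2         2.50         2.3349         4.6698
  3         2.50         2.2565         6.7695
  4         2.50         2.1807         8.7228
  5         2.50         2.1075        10.5374
  6         2.50         2.0367        12.2202
  7         2.50         1.9683        13.7781
  8     1,002.50       762.7828     6,102.2625
  Σ                    778.0834     6,161.3764
P = 778.0834; D_Mac = 7.91866 half-year periods = 3.95933 yrs; D_mod = 3.95933/(1+0.03475) = 3.82636 yrs.
ΔP/P ≈ -D_mod · Δy = -3.82636 × (+0.0215) = -0.082267 = -8.2267%.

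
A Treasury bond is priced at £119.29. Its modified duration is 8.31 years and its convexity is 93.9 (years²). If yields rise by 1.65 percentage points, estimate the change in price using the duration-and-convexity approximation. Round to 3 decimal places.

Duration effect: -D_mod·Δy = -8.31 × (+0.0165) = -0.137115
Convexity effect: ½·C·(Δy)² = 0.5 × 93.9 × (0.0165)² = +0.0127821375
ΔP/P ≈ -0.137115 + 0.0127821375 = -0.1243328625
ΔP ≈ 119.29 × (-0.1243328625) = -14.831667167625.

-£14.832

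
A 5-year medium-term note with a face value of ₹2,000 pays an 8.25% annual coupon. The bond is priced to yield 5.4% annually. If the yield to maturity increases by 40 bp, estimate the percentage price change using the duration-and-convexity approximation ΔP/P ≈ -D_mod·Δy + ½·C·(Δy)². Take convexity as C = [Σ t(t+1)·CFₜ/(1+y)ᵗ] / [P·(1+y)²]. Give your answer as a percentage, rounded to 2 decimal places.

-1.63%

With y = 0.054:
  t   CF        PV=CF/(1+0.054)^t    t·PV        t(t+1)·PV
  1       165.00       156.5465       156.5465         313.0930
  2       165.00       148.5261       297.0522         891.1565
  3       165.00       140.9166       422.7498       1,690.9990
  4       165.00       133.6970       534.7878       2,673.9390
  5     2,165.00     1,664.3890     8,321.9452      49,931.6711
  Σ                  2,244.0751     9,733.0814      55,500.8586
P = 2,244.0751; D_Mac = 4.33724 yrs; D_mod = 4.11502 yrs; C = 22.26287.
Duration effect: -4.11502 × (+0.004) = -0.016460
Convexity effect: 0.5 × 22.26287 × (0.004)² = +0.0001781
ΔP/P ≈ -0.016460 + 0.0001781 = -0.016282 = -1.6282%.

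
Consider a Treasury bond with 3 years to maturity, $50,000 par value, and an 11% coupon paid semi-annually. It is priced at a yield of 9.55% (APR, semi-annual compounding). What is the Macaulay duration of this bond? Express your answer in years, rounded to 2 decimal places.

2.64 years

Periodic yield y = 0.04775. Discount each cash flow and weight by its period:
  t   CF        PV=CF/(1+0.04775)^t    t·PV
  1     2,750.00     2,624.6719     2,624.6719
  2     2,750.00     2,505.0555     5,010.1110
  3     2,750.00     2,390.8905     7,172.6715
  4     2,750.00     2,281.9284     9,127.7136
  5     2,750.00     2,177.9322    10,889.6608
  6    52,750.00    39,872.7736   239,236.6417
  Σ                 51,853.2521   274,061.4705
Price P = Σ PV = 51,853.2521.
Macaulay duration = Σ(t·PV) / P = 274,061.4705 / 51,853.2521 = 5.28533 half-year periods.
In years: 5.28533 / 2 = 2.64266 years.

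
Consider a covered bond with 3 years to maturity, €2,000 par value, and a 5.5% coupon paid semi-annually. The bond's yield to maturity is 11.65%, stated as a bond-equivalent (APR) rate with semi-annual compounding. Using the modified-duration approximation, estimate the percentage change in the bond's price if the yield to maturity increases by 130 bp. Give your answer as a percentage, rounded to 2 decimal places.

Periodic yield y = 0.05825. Modified duration first:
  t   CF        PV=CF/(1+0.05825)^t    t·PV
  1        55.00        51.9726        51.9726
  2        55.00        49.1118        98.2237
  3        55.00        46.4085       139.2256
  4        55.00        43.8540       175.4161
  5        55.00        41.4401       207.2007
  6     2,055.00     1,463.1275     8,778.7648
  Σ                  1,695.9146     9,450.8036
P = 1,695.9146; D_Mac = 5.57269 half-year periods = 2.78634 yrs; D_mod = 2.78634/(1+0.05825) = 2.63297 yrs.
ΔP/P ≈ -D_mod · Δy = -2.63297 × (+0.013) = -0.034229 = -3.4229%.

-3.42%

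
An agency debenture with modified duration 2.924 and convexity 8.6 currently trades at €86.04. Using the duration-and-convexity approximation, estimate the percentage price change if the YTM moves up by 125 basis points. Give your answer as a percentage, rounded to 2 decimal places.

Duration effect: -D_mod·Δy = -2.924 × (+0.0125) = -0.036550
Convexity effect: ½·C·(Δy)² = 0.5 × 8.6 × (0.0125)² = +0.000671875
ΔP/P ≈ -0.036550 + 0.000671875 = -0.035878125
= -3.5878125%.

-3.59%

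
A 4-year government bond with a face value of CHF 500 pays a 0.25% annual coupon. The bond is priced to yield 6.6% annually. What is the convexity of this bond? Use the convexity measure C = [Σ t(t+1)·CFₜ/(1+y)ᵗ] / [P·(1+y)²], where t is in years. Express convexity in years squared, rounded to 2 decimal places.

17.50

With y = 0.066:
  t   CF        PV=CF/(1+0.066)^t    t·PV        t(t+1)·PV
  1         1.25         1.1726         1.1726           2.3452
  2         1.25         1.1000         2.2000           6.6000
  3         1.25         1.0319         3.0957          12.3828
  4       501.25       388.1732     1,552.6929       7,763.4643
  Σ                    391.4777     1,559.1612       7,784.7924
P = 391.4777.
Convexity = Σ t(t+1)·PV / [P·(1+y)²] = 7,784.7924 / (391.4777 × 1.136356) = 17.49950.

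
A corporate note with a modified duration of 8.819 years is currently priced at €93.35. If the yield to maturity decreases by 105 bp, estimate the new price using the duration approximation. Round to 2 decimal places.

€101.99

Duration approximation: ΔP/P ≈ -D_mod · Δy = -8.819 × (-0.0105) = +0.0925995.
New price ≈ 93.35 × (1 + 0.0925995) = 101.994163325.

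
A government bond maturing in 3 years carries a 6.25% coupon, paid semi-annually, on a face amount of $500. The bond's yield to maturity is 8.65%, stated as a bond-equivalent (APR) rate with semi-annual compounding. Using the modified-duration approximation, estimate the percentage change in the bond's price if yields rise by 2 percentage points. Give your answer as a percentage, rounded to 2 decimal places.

Periodic yield y = 0.04325. Modified duration first:
  t   CF        PV=CF/(1+0.04325)^t    t·PV
  1       15.625        14.9772        14.9772
  2       15.625        14.3563        28.7126
  3       15.625        13.7612        41.2835
  4       15.625        13.1907        52.7626
  5       15.625        12.6438        63.2191
  6      515.625       399.9481     2,399.6884
  Σ                    468.8773     2,600.6435
P = 468.8773; D_Mac = 5.54653 half-year periods = 2.77327 yrs; D_mod = 2.77327/(1+0.04325) = 2.65830 yrs.
ΔP/P ≈ -D_mod · Δy = -2.65830 × (+0.02) = -0.053166 = -5.3166%.

-5.32%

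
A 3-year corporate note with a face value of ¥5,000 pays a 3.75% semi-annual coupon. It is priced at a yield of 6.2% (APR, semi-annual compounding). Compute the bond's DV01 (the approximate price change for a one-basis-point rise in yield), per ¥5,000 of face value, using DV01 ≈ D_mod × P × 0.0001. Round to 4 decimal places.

Periodic yield y = 0.031.
  t   CF        PV=CF/(1+0.031)^t    t·PV
  1        93.75        90.9311        90.9311
  2        93.75        88.1970       176.3941
  3        93.75        85.5451       256.6354
  4        93.75        82.9730       331.8919
  5        93.75        80.4781       402.3907
  6     5,093.75     4,241.1695    25,447.0173
  Σ                  4,669.2939    26,705.2604
P = 4,669.2939; D_Mac = 5.71934 half-year periods = 2.85967 yrs; D_mod = 2.77368 yrs.
DV01 ≈ 2.77368 × 4,669.2939 × 0.0001 = 1.295114.

¥1.2951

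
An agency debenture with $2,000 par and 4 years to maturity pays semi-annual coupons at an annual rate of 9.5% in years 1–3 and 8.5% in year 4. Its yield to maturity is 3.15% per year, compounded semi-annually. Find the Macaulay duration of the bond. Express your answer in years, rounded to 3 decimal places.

3.485 years

Periodic yield y = 0.01575. Discount each cash flow and weight by its period:
  t   CF        PV=CF/(1+0.01575)^t    t·PV
  1        95.00        93.5270        93.5270
  2        95.00        92.0767       184.1535
  3        95.00        90.6490       271.9471
  4        95.00        89.2434       356.9737
  5        95.00        87.8596       439.2982
  6        95.00        86.4973       518.9839
  7        85.00        76.1923       533.3461
  8     2,085.00     1,839.9728    14,719.7827
  Σ                  2,456.0182    17,118.0122
Price P = Σ PV = 2,456.0182.
Macaulay duration = Σ(t·PV) / P = 17,118.0122 / 2,456.0182 = 6.96982 half-year periods.
In years: 6.96982 / 2 = 3.48491 years.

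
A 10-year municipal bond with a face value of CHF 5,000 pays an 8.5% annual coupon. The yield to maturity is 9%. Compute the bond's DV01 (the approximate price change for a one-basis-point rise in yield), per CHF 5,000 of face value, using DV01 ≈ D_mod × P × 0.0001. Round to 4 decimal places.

Periodic yield y = 0.09.
  t   CF        PV=CF/(1+0.09)^t    t·PV
  1       425.00       389.9083       389.9083
  2       425.00       357.7140       715.4280
  3       425.00       328.1780       984.5339
  4       425.00       301.0807     1,204.3229
  5       425.00       276.2208     1,381.1042
  6       425.00       253.4136     1,520.4817
  7       425.00       232.4896     1,627.4269
  8       425.00       213.2932     1,706.3454
  9       425.00       195.6818     1,761.1363
  10    5,425.00     2,291.5786    22,915.7863
  Σ                  4,839.5586    34,206.4737
P = 4,839.5586; D_Mac = 7.06810 yrs; D_mod = 6.48449 yrs.
DV01 ≈ 6.48449 × 4,839.5586 × 0.0001 = 3.138209.

CHF 3.1382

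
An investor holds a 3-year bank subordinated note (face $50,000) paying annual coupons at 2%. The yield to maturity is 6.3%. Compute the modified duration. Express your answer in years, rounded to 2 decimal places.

2.76 years

Periodic yield y = 0.063. First find Macaulay duration:
  t   CF        PV=CF/(1+0.063)^t    t·PV
  1     1,000.00       940.7338       940.7338
  2     1,000.00       884.9800     1,769.9601
  3    51,000.00    42,459.0607   127,377.1822
  Σ                 44,284.7745   130,087.8760
P = 44,284.7745; Macaulay duration = 130,087.8760 / 44,284.7745 = 2.93753 years.
Modified duration = D_Mac / (1 + y) = 2.93753 / 1.063 = 2.76343 years.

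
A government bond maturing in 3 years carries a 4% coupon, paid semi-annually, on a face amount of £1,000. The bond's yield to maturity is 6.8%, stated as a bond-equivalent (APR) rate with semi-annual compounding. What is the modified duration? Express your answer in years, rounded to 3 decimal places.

Periodic yield y = 0.034. First find Macaulay duration:
  t   CF        PV=CF/(1+0.034)^t    t·PV
  1        20.00        19.3424        19.3424
  2        20.00        18.7063        37.4127
  3        20.00        18.0912        54.2737
  4        20.00        17.4964        69.9855
  5        20.00        16.9210        84.6052
  6     1,020.00       834.5972     5,007.5834
  Σ                    925.1546     5,273.2029
P = 925.1546; Macaulay duration = 5,273.2029 / 925.1546 = 5.69981 half-year periods = 2.84990 years.
Modified duration = D_Mac / (1 + y) = 2.84990 / 1.034 = 2.75619 years.

2.756 years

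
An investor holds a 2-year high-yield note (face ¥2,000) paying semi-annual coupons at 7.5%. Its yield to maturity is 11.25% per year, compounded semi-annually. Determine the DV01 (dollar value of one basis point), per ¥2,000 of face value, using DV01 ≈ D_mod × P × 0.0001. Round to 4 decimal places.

¥0.3344

Periodic yield y = 0.05625.
  t   CF        PV=CF/(1+0.05625)^t    t·PV
  1        75.00        71.0059        71.0059
  2        75.00        67.2245       134.4491
  3        75.00        63.6445       190.9336
  4     2,075.00     1,667.0599     6,668.2397
  Σ                  1,868.9349     7,064.6283
P = 1,868.9349; D_Mac = 3.78003 half-year periods = 1.89001 yrs; D_mod = 1.78936 yrs.
DV01 ≈ 1.78936 × 1,868.9349 × 0.0001 = 0.334420.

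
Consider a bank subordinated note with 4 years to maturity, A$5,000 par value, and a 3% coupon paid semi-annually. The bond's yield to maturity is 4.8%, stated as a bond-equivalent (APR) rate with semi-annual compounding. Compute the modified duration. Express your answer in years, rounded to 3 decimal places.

3.702 years

Periodic yield y = 0.024. First find Macaulay duration:
  t   CF        PV=CF/(1+0.024)^t    t·PV
  1        75.00        73.2422        73.2422
  2        75.00        71.5256       143.0511
  3        75.00        69.8492       209.5476
  4        75.00        68.2121       272.8484
  5        75.00        66.6134       333.0669
  6        75.00        65.0521       390.3128
  7        75.00        63.5275       444.6923
  8     5,075.00     4,197.9416    33,583.5329
  Σ                  4,675.9636    35,450.2942
P = 4,675.9636; Macaulay duration = 35,450.2942 / 4,675.9636 = 7.58139 half-year periods = 3.79069 years.
Modified duration = D_Mac / (1 + y) = 3.79069 / 1.024 = 3.70185 years.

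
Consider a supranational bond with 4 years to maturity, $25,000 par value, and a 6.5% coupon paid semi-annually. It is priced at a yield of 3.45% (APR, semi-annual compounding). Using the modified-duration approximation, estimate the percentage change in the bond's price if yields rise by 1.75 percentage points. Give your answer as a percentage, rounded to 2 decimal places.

-6.21%

Periodic yield y = 0.01725. Modified duration first:
  t   CF        PV=CF/(1+0.01725)^t    t·PV
  1       812.50       798.7220       798.7220
  2       812.50       785.1777     1,570.3555
  3       812.50       771.8631     2,315.5893
  4       812.50       758.7742     3,035.0969
  5       812.50       745.9073     3,729.5367
  6       812.50       733.2586     4,399.5517
  7       812.50       720.8244     5,045.7708
  8    25,812.50    22,511.7098   180,093.6781
  Σ                 27,826.2372   200,988.3010
P = 27,826.2372; D_Mac = 7.22298 half-year periods = 3.61149 yrs; D_mod = 3.61149/(1+0.01725) = 3.55025 yrs.
ΔP/P ≈ -D_mod · Δy = -3.55025 × (+0.0175) = -0.062129 = -6.2129%.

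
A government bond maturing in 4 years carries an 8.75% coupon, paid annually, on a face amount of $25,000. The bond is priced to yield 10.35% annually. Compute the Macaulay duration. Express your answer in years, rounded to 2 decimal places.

3.53 years

Periodic yield y = 0.1035. Discount each cash flow and weight by its year:
  t   CF        PV=CF/(1+0.1035)^t    t·PV
  1     2,187.50     1,982.3290     1,982.3290
  2     2,187.50     1,796.4014     3,592.8028
  3     2,187.50     1,627.9125     4,883.7374
  4    27,187.50    18,334.9582    73,339.8328
  Σ                 23,741.6010    83,798.7020
Price P = Σ PV = 23,741.6010.
Macaulay duration = Σ(t·PV) / P = 83,798.7020 / 23,741.6010 = 3.52961 years.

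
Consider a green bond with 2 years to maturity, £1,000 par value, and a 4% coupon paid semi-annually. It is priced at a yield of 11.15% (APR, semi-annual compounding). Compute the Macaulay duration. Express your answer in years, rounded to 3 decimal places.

Periodic yield y = 0.05575. Discount each cash flow and weight by its period:
  t   CF        PV=CF/(1+0.05575)^t    t·PV
  1        20.00        18.9439        18.9439
  2        20.00        17.9435        35.8871
  3        20.00        16.9960        50.9880
  4     1,020.00       821.0239     3,284.0957
  Σ                    874.9073     3,389.9146
Price P = Σ PV = 874.9073.
Macaulay duration = Σ(t·PV) / P = 3,389.9146 / 874.9073 = 3.87460 half-year periods.
In years: 3.87460 / 2 = 1.93730 years.

1.937 years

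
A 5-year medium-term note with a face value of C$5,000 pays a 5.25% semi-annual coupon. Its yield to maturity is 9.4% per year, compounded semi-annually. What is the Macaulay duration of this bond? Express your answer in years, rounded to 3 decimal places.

Periodic yield y = 0.047. Discount each cash flow and weight by its period:
  t   CF        PV=CF/(1+0.047)^t    t·PV
  1       131.25       125.3582       125.3582
  2       131.25       119.7308       239.4616
  3       131.25       114.3561       343.0682
  4       131.25       109.2226       436.8905
  5       131.25       104.3196       521.5980
  6       131.25        99.6367       597.8200
  7       131.25        95.1640       666.1478
  8       131.25        90.8920       727.1363
  9       131.25        86.8119       781.3069
  10    5,131.25     3,241.5771    32,415.7712
  Σ                  4,187.0690    36,854.5588
Price P = Σ PV = 4,187.0690.
Macaulay duration = Σ(t·PV) / P = 36,854.5588 / 4,187.0690 = 8.80199 half-year periods.
In years: 8.80199 / 2 = 4.40100 years.

4.401 years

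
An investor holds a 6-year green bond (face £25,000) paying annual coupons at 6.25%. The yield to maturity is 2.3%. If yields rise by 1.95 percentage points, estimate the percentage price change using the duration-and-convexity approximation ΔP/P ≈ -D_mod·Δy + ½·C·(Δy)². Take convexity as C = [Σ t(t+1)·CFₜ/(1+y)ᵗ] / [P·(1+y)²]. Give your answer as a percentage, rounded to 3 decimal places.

-9.406%

With y = 0.023:
  t   CF        PV=CF/(1+0.023)^t    t·PV        t(t+1)·PV
  1     1,562.50     1,527.3705     1,527.3705       3,054.7410
  2     1,562.50     1,493.0308     2,986.0615       8,958.1846
  3     1,562.50     1,459.4631     4,378.3894      17,513.5574
  4     1,562.50     1,426.6502     5,706.6007      28,533.0033
  5     1,562.50     1,394.5749     6,972.8747      41,837.2483
  6    26,562.50    23,174.7547   139,048.5279     973,339.6956
  Σ                 30,475.8441   160,619.8247   1,073,236.4302
P = 30,475.8441; D_Mac = 5.27040 yrs; D_mod = 5.15190 yrs; C = 33.65026.
Duration effect: -5.15190 × (+0.0195) = -0.100462
Convexity effect: 0.5 × 33.65026 × (0.0195)² = +0.0063978
ΔP/P ≈ -0.100462 + 0.0063978 = -0.094064 = -9.4064%.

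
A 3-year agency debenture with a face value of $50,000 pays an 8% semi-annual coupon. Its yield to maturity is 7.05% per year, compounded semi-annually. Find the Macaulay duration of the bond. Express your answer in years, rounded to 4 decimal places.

2.7299 years

Periodic yield y = 0.03525. Discount each cash flow and weight by its period:
  t   CF        PV=CF/(1+0.03525)^t    t·PV
  1     2,000.00     1,931.9005     1,931.9005
  2     2,000.00     1,866.1198     3,732.2396
  3     2,000.00     1,802.5789     5,407.7366
  4     2,000.00     1,741.2015     6,964.8061
  5     2,000.00     1,681.9141     8,409.5703
  6    52,000.00    42,240.7780   253,444.6680
  Σ                 51,264.4928   279,890.9211
Price P = Σ PV = 51,264.4928.
Macaulay duration = Σ(t·PV) / P = 279,890.9211 / 51,264.4928 = 5.45974 half-year periods.
In years: 5.45974 / 2 = 2.72987 years.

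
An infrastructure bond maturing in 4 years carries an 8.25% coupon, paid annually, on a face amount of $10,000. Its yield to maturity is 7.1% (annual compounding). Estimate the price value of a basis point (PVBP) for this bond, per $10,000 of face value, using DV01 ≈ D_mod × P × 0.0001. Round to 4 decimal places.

$3.4672

Periodic yield y = 0.071.
  t   CF        PV=CF/(1+0.071)^t    t·PV
  1       825.00       770.3081       770.3081
  2       825.00       719.2419     1,438.4839
  3       825.00       671.5611     2,014.6833
  4    10,825.00     8,227.5404    32,910.1615
  Σ                 10,388.6515    37,133.6368
P = 10,388.6515; D_Mac = 3.57444 yrs; D_mod = 3.33748 yrs.
DV01 ≈ 3.33748 × 10,388.6515 × 0.0001 = 3.467193.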